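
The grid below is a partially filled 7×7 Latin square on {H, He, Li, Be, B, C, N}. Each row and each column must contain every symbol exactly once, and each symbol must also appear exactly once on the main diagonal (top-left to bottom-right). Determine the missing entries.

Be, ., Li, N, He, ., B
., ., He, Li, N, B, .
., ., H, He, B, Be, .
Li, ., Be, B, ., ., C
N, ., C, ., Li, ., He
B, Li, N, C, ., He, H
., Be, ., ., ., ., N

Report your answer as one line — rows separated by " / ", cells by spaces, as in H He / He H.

(r2,c2) = C
(r2,c7) = Be
(r3,c1) = C
(r3,c2) = N
(r3,c7) = Li
(r4,c5) = H
(r4,c6) = N
(r5,c6) = H
(r6,c5) = Be
(r7,c3) = B
(r7,c4) = H
(r7,c5) = C
(r7,c6) = Li
(r1,c2) = H
(r1,c6) = C
(r2,c1) = H
(r4,c2) = He
(r5,c2) = B
(r5,c4) = Be
(r7,c1) = He

Be H Li N He C B / H C He Li N B Be / C N H He B Be Li / Li He Be B H N C / N B C Be Li H He / B Li N C Be He H / He Be B H C Li N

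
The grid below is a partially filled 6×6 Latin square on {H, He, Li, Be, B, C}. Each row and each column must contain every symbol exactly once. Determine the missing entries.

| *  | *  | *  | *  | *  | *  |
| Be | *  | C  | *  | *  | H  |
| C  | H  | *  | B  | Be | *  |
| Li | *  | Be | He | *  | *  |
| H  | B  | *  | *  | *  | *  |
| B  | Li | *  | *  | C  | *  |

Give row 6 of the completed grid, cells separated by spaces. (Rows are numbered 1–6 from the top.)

At row 1, column 1: row 1 is empty so far; column 1 has {H,Li,Be,B,C}; that leaves He.
At row 2, column 2: row 2 has {H,Be,C}; column 2 has {H,Li,B}; that leaves He.
At row 2, column 4: row 2 has {H,He,Be,C}; column 4 has {He,B}; that leaves Li.
At row 2, column 5: row 2 has {H,He,Li,Be,C}; column 5 has {Be,C}; that leaves B.
At row 4, column 2: row 4 has {He,Li,Be}; column 2 has {H,He,Li,B}; that leaves C.
At row 4, column 5: row 4 has {He,Li,Be,C}; column 5 has {Be,B,C}; that leaves H.
At row 4, column 6: row 4 has {H,He,Li,Be,C}; column 6 has {H}; that leaves B.
At row 1, column 2: row 1 has {He}; column 2 has {H,He,Li,B,C}; that leaves Be.
At row 1, column 5: row 1 has {He,Be}; column 5 has {H,Be,B,C}; that leaves Li.
At row 1, column 6: row 1 has {He,Li,Be}; column 6 has {H,B}; that leaves C.
At row 5, column 5: row 5 has {H,B}; column 5 has {H,Li,Be,B,C}; that leaves He.
At row 1, column 4: row 1 has {He,Li,Be,C}; column 4 has {He,Li,B}; that leaves H.
At row 5, column 3: row 5 has {H,He,B}; column 3 has {Be,C}; that leaves Li.
At row 5, column 6: row 5 has {H,He,Li,B}; column 6 has {H,B,C}; that leaves Be.
At row 6, column 4: row 6 has {Li,B,C}; column 4 has {H,He,Li,B}; that leaves Be.
At row 6, column 6: row 6 has {Li,Be,B,C}; column 6 has {H,Be,B,C}; that leaves He.
At row 1, column 3: row 1 has {H,He,Li,Be,C}; column 3 has {Li,Be,C}; that leaves B.
At row 3, column 3: row 3 has {H,Be,B,C}; column 3 has {Li,Be,B,C}; that leaves He.
At row 3, column 6: row 3 has {H,He,Be,B,C}; column 6 has {H,He,Be,B,C}; that leaves Li.
At row 5, column 4: row 5 has {H,He,Li,Be,B}; column 4 has {H,He,Li,Be,B}; that leaves C.
At row 6, column 3: row 6 has {He,Li,Be,B,C}; column 3 has {He,Li,Be,B,C}; that leaves H.

B Li H Be C He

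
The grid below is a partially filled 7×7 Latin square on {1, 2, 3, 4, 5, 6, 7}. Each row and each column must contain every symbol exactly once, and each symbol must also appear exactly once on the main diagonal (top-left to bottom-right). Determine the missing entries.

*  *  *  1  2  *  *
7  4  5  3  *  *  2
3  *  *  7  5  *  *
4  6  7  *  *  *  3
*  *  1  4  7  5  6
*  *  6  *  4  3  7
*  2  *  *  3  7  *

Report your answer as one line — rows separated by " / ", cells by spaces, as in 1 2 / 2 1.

6 7 3 1 2 4 5 / 7 4 5 3 6 1 2 / 3 1 2 7 5 6 4 / 4 6 7 5 1 2 3 / 2 3 1 4 7 5 6 / 1 5 6 2 4 3 7 / 5 2 4 6 3 7 1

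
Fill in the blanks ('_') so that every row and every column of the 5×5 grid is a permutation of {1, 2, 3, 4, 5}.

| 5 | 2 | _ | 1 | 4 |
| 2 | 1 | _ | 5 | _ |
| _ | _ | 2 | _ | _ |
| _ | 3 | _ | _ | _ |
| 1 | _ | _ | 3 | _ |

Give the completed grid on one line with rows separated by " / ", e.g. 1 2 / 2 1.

5 2 3 1 4 / 2 1 4 5 3 / 3 5 2 4 1 / 4 3 1 2 5 / 1 4 5 3 2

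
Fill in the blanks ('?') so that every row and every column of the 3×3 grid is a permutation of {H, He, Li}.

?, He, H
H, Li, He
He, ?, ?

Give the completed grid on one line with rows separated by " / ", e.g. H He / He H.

Li He H / H Li He / He H Li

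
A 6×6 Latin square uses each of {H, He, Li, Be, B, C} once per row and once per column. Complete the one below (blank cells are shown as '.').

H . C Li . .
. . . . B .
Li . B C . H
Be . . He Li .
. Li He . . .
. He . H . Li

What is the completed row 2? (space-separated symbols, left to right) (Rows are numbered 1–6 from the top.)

(r2,c4) = Be
(r3,c2) = Be
(r3,c5) = He
(r4,c3) = H
(r5,c4) = B
(r6,c3) = Be
(r6,c5) = C
(r1,c2) = B
(r1,c5) = Be
(r1,c6) = He
(r2,c3) = Li
(r2,c6) = C
(r4,c2) = C
(r4,c6) = B
(r5,c1) = C
(r5,c5) = H
(r5,c6) = Be
(r6,c1) = B
(r2,c1) = He
(r2,c2) = H

He H Li Be B C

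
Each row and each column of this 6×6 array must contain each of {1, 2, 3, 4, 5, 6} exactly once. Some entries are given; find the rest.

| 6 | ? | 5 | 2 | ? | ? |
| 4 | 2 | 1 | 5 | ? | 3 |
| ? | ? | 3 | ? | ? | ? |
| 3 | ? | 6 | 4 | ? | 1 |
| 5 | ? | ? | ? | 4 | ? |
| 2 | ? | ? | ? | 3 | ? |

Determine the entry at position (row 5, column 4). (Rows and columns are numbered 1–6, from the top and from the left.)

3

At row 1, column 5: row 1 has {2,5,6}; column 5 has {3,4}; that leaves 1.
At row 1, column 6: row 1 has {1,2,5,6}; column 6 has {1,3}; that leaves 4.
At row 2, column 5: row 2 has {1,2,3,4,5}; column 5 has {1,3,4}; that leaves 6.
At row 3, column 1: row 3 has {3}; column 1 has {2,3,4,5,6}; that leaves 1.
At row 3, column 4: row 3 has {1,3}; column 4 has {2,4,5}; that leaves 6.
At row 4, column 2: row 4 has {1,3,4,6}; column 2 has {2}; that leaves 5.
At row 4, column 5: row 4 has {1,3,4,5,6}; column 5 has {1,3,4,6}; that leaves 2.
At row 5, column 3: row 5 has {4,5}; column 3 has {1,3,5,6}; that leaves 2.
At row 5, column 6: row 5 has {2,4,5}; column 6 has {1,3,4}; that leaves 6.
At row 6, column 3: row 6 has {2,3}; column 3 has {1,2,3,5,6}; that leaves 4.
At row 6, column 4: row 6 has {2,3,4}; column 4 has {2,4,5,6}; that leaves 1.
At row 6, column 6: row 6 has {1,2,3,4}; column 6 has {1,3,4,6}; that leaves 5.
At row 1, column 2: row 1 has {1,2,4,5,6}; column 2 has {2,5}; that leaves 3.
At row 3, column 2: row 3 has {1,3,6}; column 2 has {2,3,5}; that leaves 4.
At row 3, column 5: row 3 has {1,3,4,6}; column 5 has {1,2,3,4,6}; that leaves 5.
At row 3, column 6: row 3 has {1,3,4,5,6}; column 6 has {1,3,4,5,6}; that leaves 2.
At row 5, column 2: row 5 has {2,4,5,6}; column 2 has {2,3,4,5}; that leaves 1.
At row 5, column 4: row 5 has {1,2,4,5,6}; column 4 has {1,2,4,5,6}; that leaves 3.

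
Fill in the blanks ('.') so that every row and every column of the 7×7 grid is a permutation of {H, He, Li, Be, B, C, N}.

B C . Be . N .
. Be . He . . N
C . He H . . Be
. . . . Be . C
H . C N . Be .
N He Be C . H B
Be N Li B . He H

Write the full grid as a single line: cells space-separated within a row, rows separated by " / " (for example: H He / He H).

B C H Be He N Li / Li Be B He H C N / C B He H N Li Be / He H N Li Be B C / H Li C N B Be He / N He Be C Li H B / Be N Li B C He H

row 1 has {Be,B,C,N}; column 3 has {He,Li,Be,C} — only H is left for (r1,c3).
row 2 has {He,Be,N}; column 1 has {H,Be,B,C,N} — only Li is left for (r2,c1).
row 2 has {He,Li,Be,N}; column 3 has {H,He,Li,Be,C} — only B is left for (r2,c3).
row 2 has {He,Li,Be,B,N}; column 6 has {H,He,Be,N} — only C is left for (r2,c6).
row 4 has {Be,C}; column 1 has {H,Li,Be,B,C,N} — only He is left for (r4,c1).
row 4 has {He,Be,C}; column 3 has {H,He,Li,Be,B,C} — only N is left for (r4,c3).
row 4 has {He,Be,C,N}; column 4 has {H,He,Be,B,C,N} — only Li is left for (r4,c4).
row 4 has {He,Li,Be,C,N}; column 6 has {H,He,Be,C,N} — only B is left for (r4,c6).
row 6 has {H,He,Be,B,C,N}; column 5 has {Be} — only Li is left for (r6,c5).
row 7 has {H,He,Li,Be,B,N}; column 5 has {Li,Be} — only C is left for (r7,c5).
row 1 has {H,Be,B,C,N}; column 5 has {Li,Be,C} — only He is left for (r1,c5).
row 1 has {H,He,Be,B,C,N}; column 7 has {H,Be,B,C,N} — only Li is left for (r1,c7).
row 2 has {He,Li,Be,B,C,N}; column 5 has {He,Li,Be,C} — only H is left for (r2,c5).
row 3 has {H,He,Be,C}; column 6 has {H,He,Be,B,C,N} — only Li is left for (r3,c6).
row 4 has {He,Li,Be,B,C,N}; column 2 has {He,Be,C,N} — only H is left for (r4,c2).
row 5 has {H,Be,C,N}; column 5 has {H,He,Li,Be,C} — only B is left for (r5,c5).
row 5 has {H,Be,B,C,N}; column 7 has {H,Li,Be,B,C,N} — only He is left for (r5,c7).
row 3 has {H,He,Li,Be,C}; column 2 has {H,He,Be,C,N} — only B is left for (r3,c2).
row 3 has {H,He,Li,Be,B,C}; column 5 has {H,He,Li,Be,B,C} — only N is left for (r3,c5).
row 5 has {H,He,Be,B,C,N}; column 2 has {H,He,Be,B,C,N} — only Li is left for (r5,c2).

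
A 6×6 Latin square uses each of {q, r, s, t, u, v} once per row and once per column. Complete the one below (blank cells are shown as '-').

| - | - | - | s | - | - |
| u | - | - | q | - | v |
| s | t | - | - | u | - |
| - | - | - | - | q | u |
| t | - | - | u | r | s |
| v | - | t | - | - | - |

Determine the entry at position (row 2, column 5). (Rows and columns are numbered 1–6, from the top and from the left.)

t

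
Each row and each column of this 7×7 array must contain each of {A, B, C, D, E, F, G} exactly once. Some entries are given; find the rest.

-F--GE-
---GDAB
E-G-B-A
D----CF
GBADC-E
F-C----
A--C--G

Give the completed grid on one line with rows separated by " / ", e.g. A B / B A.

B F D A G E C / C E F G D A B / E C G F B D A / D G B E A C F / G B A D C F E / F A C B E G D / A D E C F B G

row 2 has {A,B,D,G}; column 1 has {A,D,E,F,G} — only C is left for (r2,c1).
row 2 has {A,B,C,D,G}; column 2 has {B,F} — only E is left for (r2,c2).
row 2 has {A,B,C,D,E,G}; column 3 has {A,C,G} — only F is left for (r2,c3).
row 3 has {A,B,E,G}; column 4 has {C,D,G} — only F is left for (r3,c4).
row 3 has {A,B,E,F,G}; column 6 has {A,C,E} — only D is left for (r3,c6).
row 5 has {A,B,C,D,E,G}; column 6 has {A,C,D,E} — only F is left for (r5,c6).
row 6 has {C,F}; column 7 has {A,B,E,F,G} — only D is left for (r6,c7).
row 7 has {A,C,G}; column 2 has {B,E,F} — only D is left for (r7,c2).
row 7 has {A,C,D,G}; column 6 has {A,C,D,E,F} — only B is left for (r7,c6).
row 1 has {E,F,G}; column 1 has {A,C,D,E,F,G} — only B is left for (r1,c1).
row 1 has {B,E,F,G}; column 3 has {A,C,F,G} — only D is left for (r1,c3).
row 1 has {B,D,E,F,G}; column 4 has {C,D,F,G} — only A is left for (r1,c4).
row 1 has {A,B,D,E,F,G}; column 7 has {A,B,D,E,F,G} — only C is left for (r1,c7).
row 3 has {A,B,D,E,F,G}; column 2 has {B,D,E,F} — only C is left for (r3,c2).
row 6 has {C,D,F}; column 6 has {A,B,C,D,E,F} — only G is left for (r6,c6).
row 7 has {A,B,C,D,G}; column 3 has {A,C,D,F,G} — only E is left for (r7,c3).
row 7 has {A,B,C,D,E,G}; column 5 has {B,C,D,G} — only F is left for (r7,c5).
row 4 has {C,D,F}; column 3 has {A,C,D,E,F,G} — only B is left for (r4,c3).
row 4 has {B,C,D,F}; column 4 has {A,C,D,F,G} — only E is left for (r4,c4).
row 4 has {B,C,D,E,F}; column 5 has {B,C,D,F,G} — only A is left for (r4,c5).
row 6 has {C,D,F,G}; column 2 has {B,C,D,E,F} — only A is left for (r6,c2).
row 6 has {A,C,D,F,G}; column 4 has {A,C,D,E,F,G} — only B is left for (r6,c4).
row 6 has {A,B,C,D,F,G}; column 5 has {A,B,C,D,F,G} — only E is left for (r6,c5).
row 4 has {A,B,C,D,E,F}; column 2 has {A,B,C,D,E,F} — only G is left for (r4,c2).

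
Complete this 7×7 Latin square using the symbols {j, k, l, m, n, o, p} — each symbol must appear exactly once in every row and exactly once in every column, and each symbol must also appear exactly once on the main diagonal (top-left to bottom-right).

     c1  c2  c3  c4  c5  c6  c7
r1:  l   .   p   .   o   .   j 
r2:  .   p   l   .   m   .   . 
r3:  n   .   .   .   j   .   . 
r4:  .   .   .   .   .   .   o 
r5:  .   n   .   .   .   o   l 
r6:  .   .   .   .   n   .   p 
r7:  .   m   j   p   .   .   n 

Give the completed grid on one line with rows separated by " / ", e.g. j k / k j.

(r1,c2) = k
(r2,c7) = k
(r3,c7) = m
(r5,c5) = k
(r7,c5) = l
(r7,c6) = k
(r3,c3) = o
(r4,c5) = p
(r5,c3) = m
(r5,c4) = j
(r6,c3) = k
(r7,c1) = o
(r2,c1) = j
(r2,c6) = n
(r3,c2) = l
(r3,c4) = k
(r3,c6) = p
(r4,c2) = j
(r4,c3) = n
(r4,c4) = m
(r4,c6) = l
(r5,c1) = p
(r6,c1) = m
(r6,c2) = o
(r6,c4) = l
(r6,c6) = j
(r1,c4) = n
(r1,c6) = m
(r2,c4) = o
(r4,c1) = k

l k p n o m j / j p l o m n k / n l o k j p m / k j n m p l o / p n m j k o l / m o k l n j p / o m j p l k n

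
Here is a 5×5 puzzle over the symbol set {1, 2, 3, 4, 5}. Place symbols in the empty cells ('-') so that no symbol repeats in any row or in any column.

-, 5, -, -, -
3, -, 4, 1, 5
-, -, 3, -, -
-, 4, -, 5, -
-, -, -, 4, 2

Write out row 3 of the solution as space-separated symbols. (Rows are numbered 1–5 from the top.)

5 1 3 2 4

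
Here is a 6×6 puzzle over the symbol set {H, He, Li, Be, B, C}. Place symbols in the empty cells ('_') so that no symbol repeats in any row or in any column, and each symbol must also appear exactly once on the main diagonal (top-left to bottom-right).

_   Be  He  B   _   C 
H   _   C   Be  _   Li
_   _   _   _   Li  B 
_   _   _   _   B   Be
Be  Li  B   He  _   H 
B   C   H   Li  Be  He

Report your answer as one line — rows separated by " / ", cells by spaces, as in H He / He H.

Li Be He B H C / H B C Be He Li / He H Be C Li B / C He Li H B Be / Be Li B He C H / B C H Li Be He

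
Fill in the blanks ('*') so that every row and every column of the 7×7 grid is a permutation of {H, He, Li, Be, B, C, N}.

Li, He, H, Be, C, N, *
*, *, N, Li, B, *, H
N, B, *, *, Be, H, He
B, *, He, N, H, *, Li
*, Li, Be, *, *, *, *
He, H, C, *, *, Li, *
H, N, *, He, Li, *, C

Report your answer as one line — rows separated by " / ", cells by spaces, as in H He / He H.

(r1,c7) = B
(r3,c3) = Li
(r3,c4) = C
(r5,c1) = C
(r5,c7) = N
(r6,c4) = B
(r6,c5) = N
(r6,c7) = Be
(r7,c3) = B
(r7,c6) = Be
(r2,c1) = Be
(r2,c2) = C
(r2,c6) = He
(r4,c2) = Be
(r4,c6) = C
(r5,c4) = H
(r5,c5) = He
(r5,c6) = B

Li He H Be C N B / Be C N Li B He H / N B Li C Be H He / B Be He N H C Li / C Li Be H He B N / He H C B N Li Be / H N B He Li Be C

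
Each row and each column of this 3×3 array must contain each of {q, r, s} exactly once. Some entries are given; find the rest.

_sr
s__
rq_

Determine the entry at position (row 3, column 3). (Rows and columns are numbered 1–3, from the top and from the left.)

At row 1, column 1: row 1 has {r,s}; column 1 has {r,s}; that leaves q.
At row 2, column 2: row 2 has {s}; column 2 has {q,s}; that leaves r.
At row 2, column 3: row 2 has {r,s}; column 3 has {r}; that leaves q.
At row 3, column 3: row 3 has {q,r}; column 3 has {q,r}; that leaves s.

s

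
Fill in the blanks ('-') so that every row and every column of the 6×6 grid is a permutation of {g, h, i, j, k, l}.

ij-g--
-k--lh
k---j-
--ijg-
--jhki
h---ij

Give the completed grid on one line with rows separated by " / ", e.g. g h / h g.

i j k g h l / j k g i l h / k i h l j g / l h i j g k / g l j h k i / h g l k i j

(r1,c5): row 1 has {g,i,j}; column 5 has {g,i,j,k,l}, so it must be h.
(r2,c3): row 2 has {h,k,l}; column 3 has {i,j}, so it must be g.
(r2,c4): row 2 has {g,h,k,l}; column 4 has {g,h,j}, so it must be i.
(r3,c4): row 3 has {j,k}; column 4 has {g,h,i,j}, so it must be l.
(r3,c6): row 3 has {j,k,l}; column 6 has {h,i,j}, so it must be g.
(r4,c1): row 4 has {g,i,j}; column 1 has {h,i,k}, so it must be l.
(r4,c2): row 4 has {g,i,j,l}; column 2 has {j,k}, so it must be h.
(r4,c6): row 4 has {g,h,i,j,l}; column 6 has {g,h,i,j}, so it must be k.
(r5,c1): row 5 has {h,i,j,k}; column 1 has {h,i,k,l}, so it must be g.
(r5,c2): row 5 has {g,h,i,j,k}; column 2 has {h,j,k}, so it must be l.
(r6,c2): row 6 has {h,i,j}; column 2 has {h,j,k,l}, so it must be g.
(r6,c4): row 6 has {g,h,i,j}; column 4 has {g,h,i,j,l}, so it must be k.
(r1,c6): row 1 has {g,h,i,j}; column 6 has {g,h,i,j,k}, so it must be l.
(r2,c1): row 2 has {g,h,i,k,l}; column 1 has {g,h,i,k,l}, so it must be j.
(r3,c2): row 3 has {g,j,k,l}; column 2 has {g,h,j,k,l}, so it must be i.
(r3,c3): row 3 has {g,i,j,k,l}; column 3 has {g,i,j}, so it must be h.
(r6,c3): row 6 has {g,h,i,j,k}; column 3 has {g,h,i,j}, so it must be l.
(r1,c3): row 1 has {g,h,i,j,l}; column 3 has {g,h,i,j,l}, so it must be k.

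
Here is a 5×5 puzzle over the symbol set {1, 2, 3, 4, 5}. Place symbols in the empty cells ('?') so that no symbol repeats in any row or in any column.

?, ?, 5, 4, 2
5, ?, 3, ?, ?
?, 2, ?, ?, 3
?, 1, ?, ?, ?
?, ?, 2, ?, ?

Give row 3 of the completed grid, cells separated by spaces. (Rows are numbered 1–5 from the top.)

At row 1, column 2: row 1 has {2,4,5}; column 2 has {1,2}; that leaves 3.
At row 2, column 2: row 2 has {3,5}; column 2 has {1,2,3}; that leaves 4.
At row 2, column 5: row 2 has {3,4,5}; column 5 has {2,3}; that leaves 1.
At row 4, column 3: row 4 has {1}; column 3 has {2,3,5}; that leaves 4.
At row 4, column 5: row 4 has {1,4}; column 5 has {1,2,3}; that leaves 5.
At row 5, column 2: row 5 has {2}; column 2 has {1,2,3,4}; that leaves 5.
At row 5, column 5: row 5 has {2,5}; column 5 has {1,2,3,5}; that leaves 4.
At row 1, column 1: row 1 has {2,3,4,5}; column 1 has {5}; that leaves 1.
At row 2, column 4: row 2 has {1,3,4,5}; column 4 has {4}; that leaves 2.
At row 3, column 1: row 3 has {2,3}; column 1 has {1,5}; that leaves 4.
At row 3, column 3: row 3 has {2,3,4}; column 3 has {2,3,4,5}; that leaves 1.
At row 3, column 4: row 3 has {1,2,3,4}; column 4 has {2,4}; that leaves 5.

4 2 1 5 3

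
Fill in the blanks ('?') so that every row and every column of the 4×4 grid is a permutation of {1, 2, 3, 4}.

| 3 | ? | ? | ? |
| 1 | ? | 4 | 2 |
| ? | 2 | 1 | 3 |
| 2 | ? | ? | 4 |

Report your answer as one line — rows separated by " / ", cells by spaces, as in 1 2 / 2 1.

(r1,c3) = 2
(r1,c4) = 1
(r2,c2) = 3
(r3,c1) = 4
(r4,c2) = 1
(r4,c3) = 3
(r1,c2) = 4

3 4 2 1 / 1 3 4 2 / 4 2 1 3 / 2 1 3 4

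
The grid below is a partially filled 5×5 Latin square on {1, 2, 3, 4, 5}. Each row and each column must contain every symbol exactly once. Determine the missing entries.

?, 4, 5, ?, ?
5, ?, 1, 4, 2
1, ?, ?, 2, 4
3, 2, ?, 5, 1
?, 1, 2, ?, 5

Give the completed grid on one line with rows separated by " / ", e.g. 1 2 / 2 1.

2 4 5 1 3 / 5 3 1 4 2 / 1 5 3 2 4 / 3 2 4 5 1 / 4 1 2 3 5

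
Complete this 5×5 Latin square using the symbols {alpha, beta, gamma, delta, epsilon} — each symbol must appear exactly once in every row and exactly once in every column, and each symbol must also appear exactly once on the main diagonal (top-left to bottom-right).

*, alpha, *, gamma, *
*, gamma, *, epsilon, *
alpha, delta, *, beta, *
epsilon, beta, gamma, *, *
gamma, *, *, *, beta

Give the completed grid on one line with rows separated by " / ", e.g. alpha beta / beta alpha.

delta alpha beta gamma epsilon / beta gamma delta epsilon alpha / alpha delta epsilon beta gamma / epsilon beta gamma alpha delta / gamma epsilon alpha delta beta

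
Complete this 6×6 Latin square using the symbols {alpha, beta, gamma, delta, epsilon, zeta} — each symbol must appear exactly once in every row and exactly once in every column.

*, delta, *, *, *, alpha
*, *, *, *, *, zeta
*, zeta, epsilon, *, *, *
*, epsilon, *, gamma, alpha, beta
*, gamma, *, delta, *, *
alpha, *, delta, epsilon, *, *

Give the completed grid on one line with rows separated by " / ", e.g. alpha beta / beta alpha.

gamma delta beta zeta epsilon alpha / epsilon alpha gamma beta delta zeta / beta zeta epsilon alpha gamma delta / delta epsilon zeta gamma alpha beta / zeta gamma alpha delta beta epsilon / alpha beta delta epsilon zeta gamma

(r4,c3) = zeta
(r5,c6) = epsilon
(r6,c2) = beta
(r6,c6) = gamma
(r2,c2) = alpha
(r2,c4) = beta
(r3,c4) = alpha
(r3,c6) = delta
(r4,c1) = delta
(r6,c5) = zeta
(r1,c4) = zeta
(r2,c3) = gamma
(r5,c5) = beta
(r1,c3) = beta
(r2,c1) = epsilon
(r2,c5) = delta
(r3,c5) = gamma
(r5,c1) = zeta
(r5,c3) = alpha
(r1,c1) = gamma
(r1,c5) = epsilon
(r3,c1) = beta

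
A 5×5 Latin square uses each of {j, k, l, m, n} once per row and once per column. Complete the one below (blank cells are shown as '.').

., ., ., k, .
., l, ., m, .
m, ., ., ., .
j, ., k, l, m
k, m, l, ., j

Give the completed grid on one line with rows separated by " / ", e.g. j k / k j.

l j m k n / n l j m k / m k n j l / j n k l m / k m l n j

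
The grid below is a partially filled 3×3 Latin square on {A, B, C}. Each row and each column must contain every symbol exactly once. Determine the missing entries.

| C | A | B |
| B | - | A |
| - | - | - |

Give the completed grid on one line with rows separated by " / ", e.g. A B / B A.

Cell (r2,c2): row 2 has {A,B}; column 2 has {A} → C.
Cell (r3,c1): row 3 is empty so far; column 1 has {B,C} → A.
Cell (r3,c2): row 3 has {A}; column 2 has {A,C} → B.
Cell (r3,c3): row 3 has {A,B}; column 3 has {A,B} → C.

C A B / B C A / A B C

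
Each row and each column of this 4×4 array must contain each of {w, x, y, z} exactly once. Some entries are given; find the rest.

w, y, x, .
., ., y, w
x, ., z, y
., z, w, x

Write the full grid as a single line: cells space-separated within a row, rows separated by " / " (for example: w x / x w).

w y x z / z x y w / x w z y / y z w x

(r1,c4) = z
(r2,c1) = z
(r2,c2) = x
(r3,c2) = w
(r4,c1) = y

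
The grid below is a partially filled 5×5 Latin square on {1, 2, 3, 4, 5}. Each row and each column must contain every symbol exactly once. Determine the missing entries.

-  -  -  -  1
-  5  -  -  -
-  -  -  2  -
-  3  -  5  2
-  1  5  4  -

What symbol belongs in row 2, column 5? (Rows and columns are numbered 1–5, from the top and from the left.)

4

(r1,c4) = 3
(r2,c4) = 1
(r3,c2) = 4
(r5,c5) = 3
(r1,c2) = 2
(r1,c3) = 4
(r2,c5) = 4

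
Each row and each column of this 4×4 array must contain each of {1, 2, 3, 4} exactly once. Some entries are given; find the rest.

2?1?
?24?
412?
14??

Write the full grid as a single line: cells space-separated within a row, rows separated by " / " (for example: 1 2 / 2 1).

2 3 1 4 / 3 2 4 1 / 4 1 2 3 / 1 4 3 2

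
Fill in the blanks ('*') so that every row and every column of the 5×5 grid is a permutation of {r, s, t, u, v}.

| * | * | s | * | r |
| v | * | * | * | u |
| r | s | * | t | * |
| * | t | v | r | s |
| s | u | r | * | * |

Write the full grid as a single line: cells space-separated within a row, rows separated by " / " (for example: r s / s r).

t v s u r / v r t s u / r s u t v / u t v r s / s u r v t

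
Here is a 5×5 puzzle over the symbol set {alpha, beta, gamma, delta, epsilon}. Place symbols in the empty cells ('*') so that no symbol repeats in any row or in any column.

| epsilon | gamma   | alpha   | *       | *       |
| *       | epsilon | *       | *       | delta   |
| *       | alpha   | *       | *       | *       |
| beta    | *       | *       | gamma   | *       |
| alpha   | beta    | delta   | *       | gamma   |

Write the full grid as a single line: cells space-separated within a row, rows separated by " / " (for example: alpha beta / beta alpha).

epsilon gamma alpha delta beta / gamma epsilon beta alpha delta / delta alpha gamma beta epsilon / beta delta epsilon gamma alpha / alpha beta delta epsilon gamma

(r1,c5) = beta
(r2,c1) = gamma
(r2,c3) = beta
(r2,c4) = alpha
(r3,c1) = delta
(r3,c5) = epsilon
(r4,c2) = delta
(r4,c3) = epsilon
(r4,c5) = alpha
(r5,c4) = epsilon
(r1,c4) = delta
(r3,c3) = gamma
(r3,c4) = beta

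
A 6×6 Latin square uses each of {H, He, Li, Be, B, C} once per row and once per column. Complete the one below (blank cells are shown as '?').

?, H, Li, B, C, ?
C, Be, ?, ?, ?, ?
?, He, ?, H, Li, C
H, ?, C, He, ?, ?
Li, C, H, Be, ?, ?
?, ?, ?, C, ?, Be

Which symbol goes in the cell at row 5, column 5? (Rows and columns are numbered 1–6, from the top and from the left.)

row 1 has {H,Li,B,C}; column 6 has {Be,C} — only He is left for (r1,c6).
row 2 has {Be,C}; column 4 has {H,He,Be,B,C} — only Li is left for (r2,c4).
row 5 has {H,Li,Be,C}; column 6 has {He,Be,C} — only B is left for (r5,c6).
row 1 has {H,He,Li,B,C}; column 1 has {H,Li,C} — only Be is left for (r1,c1).
row 2 has {Li,Be,C}; column 6 has {He,Be,B,C} — only H is left for (r2,c6).
row 3 has {H,He,Li,C}; column 1 has {H,Li,Be,C} — only B is left for (r3,c1).
row 3 has {H,He,Li,B,C}; column 3 has {H,Li,C} — only Be is left for (r3,c3).
row 4 has {H,He,C}; column 6 has {H,He,Be,B,C} — only Li is left for (r4,c6).
row 5 has {H,Li,Be,B,C}; column 5 has {Li,C} — only He is left for (r5,c5).

He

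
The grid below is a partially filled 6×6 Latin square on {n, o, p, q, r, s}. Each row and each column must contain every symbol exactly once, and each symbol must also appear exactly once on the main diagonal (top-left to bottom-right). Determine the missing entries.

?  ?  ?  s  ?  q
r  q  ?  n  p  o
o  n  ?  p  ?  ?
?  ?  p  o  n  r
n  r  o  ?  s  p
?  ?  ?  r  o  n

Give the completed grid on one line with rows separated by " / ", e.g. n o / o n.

p o n s r q / r q s n p o / o n r p q s / q s p o n r / n r o q s p / s p q r o n

Cell (r1,c1): row 1 has {q,s}; column 1 has {n,o,r}; the diagonal has {n,o,q,s} → p.
Cell (r1,c2): row 1 has {p,q,s}; column 2 has {n,q,r} → o.
Cell (r1,c5): row 1 has {o,p,q,s}; column 5 has {n,o,p,s} → r.
Cell (r2,c3): row 2 has {n,o,p,q,r}; column 3 has {o,p} → s.
Cell (r3,c3): row 3 has {n,o,p}; column 3 has {o,p,s}; the diagonal has {n,o,p,q,s} → r.
Cell (r3,c5): row 3 has {n,o,p,r}; column 5 has {n,o,p,r,s} → q.
Cell (r3,c6): row 3 has {n,o,p,q,r}; column 6 has {n,o,p,q,r} → s.
Cell (r4,c2): row 4 has {n,o,p,r}; column 2 has {n,o,q,r} → s.
Cell (r5,c4): row 5 has {n,o,p,r,s}; column 4 has {n,o,p,r,s} → q.
Cell (r6,c2): row 6 has {n,o,r}; column 2 has {n,o,q,r,s} → p.
Cell (r6,c3): row 6 has {n,o,p,r}; column 3 has {o,p,r,s} → q.
Cell (r1,c3): row 1 has {o,p,q,r,s}; column 3 has {o,p,q,r,s} → n.
Cell (r4,c1): row 4 has {n,o,p,r,s}; column 1 has {n,o,p,r} → q.
Cell (r6,c1): row 6 has {n,o,p,q,r}; column 1 has {n,o,p,q,r} → s.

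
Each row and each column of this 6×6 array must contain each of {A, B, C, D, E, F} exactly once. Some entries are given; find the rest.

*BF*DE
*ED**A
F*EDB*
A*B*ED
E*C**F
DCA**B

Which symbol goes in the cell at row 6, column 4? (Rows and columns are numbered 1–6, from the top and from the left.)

(r1,c1) = C
(r1,c4) = A
(r2,c1) = B
(r3,c2) = A
(r3,c6) = C
(r4,c2) = F
(r4,c4) = C
(r5,c2) = D
(r5,c4) = B
(r5,c5) = A
(r6,c5) = F
(r2,c4) = F
(r2,c5) = C
(r6,c4) = E

E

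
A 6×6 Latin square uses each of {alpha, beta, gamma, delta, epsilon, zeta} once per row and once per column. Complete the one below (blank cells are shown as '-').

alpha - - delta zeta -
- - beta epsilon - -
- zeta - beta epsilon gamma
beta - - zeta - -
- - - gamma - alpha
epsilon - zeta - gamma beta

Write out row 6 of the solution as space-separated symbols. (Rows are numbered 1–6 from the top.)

epsilon delta zeta alpha gamma beta

(r1,c6) = epsilon
(r3,c1) = delta
(r3,c3) = alpha
(r4,c6) = delta
(r5,c1) = zeta
(r6,c4) = alpha
(r1,c3) = gamma
(r2,c1) = gamma
(r2,c6) = zeta
(r4,c3) = epsilon
(r4,c5) = alpha
(r5,c3) = delta
(r5,c5) = beta
(r6,c2) = delta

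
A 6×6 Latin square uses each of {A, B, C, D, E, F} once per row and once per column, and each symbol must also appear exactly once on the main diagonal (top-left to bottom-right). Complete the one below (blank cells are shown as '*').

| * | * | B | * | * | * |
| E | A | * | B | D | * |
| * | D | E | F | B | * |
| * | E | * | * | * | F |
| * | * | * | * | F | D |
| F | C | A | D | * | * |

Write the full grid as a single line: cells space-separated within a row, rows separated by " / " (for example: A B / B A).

D F B A C E / E A F B D C / C D E F B A / B E D C A F / A B C E F D / F C A D E B

At row 1, column 2: row 1 has {B}; column 2 has {A,C,D,E}; that leaves F.
At row 2, column 6: row 2 has {A,B,D,E}; column 6 has {D,F}; that leaves C.
At row 3, column 6: row 3 has {B,D,E,F}; column 6 has {C,D,F}; that leaves A.
At row 4, column 4: row 4 has {E,F}; column 4 has {B,D,F}; the diagonal has {A,E,F}; that leaves C.
At row 4, column 5: row 4 has {C,E,F}; column 5 has {B,D,F}; that leaves A.
At row 5, column 2: row 5 has {D,F}; column 2 has {A,C,D,E,F}; that leaves B.
At row 5, column 3: row 5 has {B,D,F}; column 3 has {A,B,E}; that leaves C.
At row 6, column 5: row 6 has {A,C,D,F}; column 5 has {A,B,D,F}; that leaves E.
At row 6, column 6: row 6 has {A,C,D,E,F}; column 6 has {A,C,D,F}; the diagonal has {A,C,E,F}; that leaves B.
At row 1, column 1: row 1 has {B,F}; column 1 has {E,F}; the diagonal has {A,B,C,E,F}; that leaves D.
At row 1, column 5: row 1 has {B,D,F}; column 5 has {A,B,D,E,F}; that leaves C.
At row 1, column 6: row 1 has {B,C,D,F}; column 6 has {A,B,C,D,F}; that leaves E.
At row 2, column 3: row 2 has {A,B,C,D,E}; column 3 has {A,B,C,E}; that leaves F.
At row 3, column 1: row 3 has {A,B,D,E,F}; column 1 has {D,E,F}; that leaves C.
At row 4, column 1: row 4 has {A,C,E,F}; column 1 has {C,D,E,F}; that leaves B.
At row 4, column 3: row 4 has {A,B,C,E,F}; column 3 has {A,B,C,E,F}; that leaves D.
At row 5, column 1: row 5 has {B,C,D,F}; column 1 has {B,C,D,E,F}; that leaves A.
At row 5, column 4: row 5 has {A,B,C,D,F}; column 4 has {B,C,D,F}; that leaves E.
At row 1, column 4: row 1 has {B,C,D,E,F}; column 4 has {B,C,D,E,F}; that leaves A.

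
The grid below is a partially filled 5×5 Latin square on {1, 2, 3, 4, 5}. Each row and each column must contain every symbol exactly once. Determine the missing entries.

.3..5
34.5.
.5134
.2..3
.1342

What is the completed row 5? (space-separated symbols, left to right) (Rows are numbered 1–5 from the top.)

(r2,c3) = 2
(r2,c5) = 1
(r3,c1) = 2
(r4,c4) = 1
(r5,c1) = 5

5 1 3 4 2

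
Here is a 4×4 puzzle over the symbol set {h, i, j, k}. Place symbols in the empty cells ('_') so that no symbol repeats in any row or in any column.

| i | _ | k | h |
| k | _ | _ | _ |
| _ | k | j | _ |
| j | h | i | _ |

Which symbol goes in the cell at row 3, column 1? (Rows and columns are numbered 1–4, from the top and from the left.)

h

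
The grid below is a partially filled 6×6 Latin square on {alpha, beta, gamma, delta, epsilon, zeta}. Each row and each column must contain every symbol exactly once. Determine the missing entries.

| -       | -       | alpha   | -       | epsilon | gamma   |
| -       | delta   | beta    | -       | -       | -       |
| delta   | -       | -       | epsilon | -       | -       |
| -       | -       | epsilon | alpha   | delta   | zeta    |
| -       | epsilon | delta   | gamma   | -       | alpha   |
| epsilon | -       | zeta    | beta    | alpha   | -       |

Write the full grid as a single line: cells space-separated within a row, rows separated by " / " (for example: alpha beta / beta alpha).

beta zeta alpha delta epsilon gamma / alpha delta beta zeta gamma epsilon / delta alpha gamma epsilon zeta beta / gamma beta epsilon alpha delta zeta / zeta epsilon delta gamma beta alpha / epsilon gamma zeta beta alpha delta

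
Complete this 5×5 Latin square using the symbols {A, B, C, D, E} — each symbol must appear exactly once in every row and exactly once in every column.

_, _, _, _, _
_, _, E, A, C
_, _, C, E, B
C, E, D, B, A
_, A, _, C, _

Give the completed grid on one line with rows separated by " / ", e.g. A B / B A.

At row 1, column 4: row 1 is empty so far; column 4 has {A,B,C,E}; that leaves D.
At row 1, column 5: row 1 has {D}; column 5 has {A,B,C}; that leaves E.
At row 3, column 2: row 3 has {B,C,E}; column 2 has {A,E}; that leaves D.
At row 5, column 3: row 5 has {A,C}; column 3 has {C,D,E}; that leaves B.
At row 5, column 5: row 5 has {A,B,C}; column 5 has {A,B,C,E}; that leaves D.
At row 1, column 3: row 1 has {D,E}; column 3 has {B,C,D,E}; that leaves A.
At row 2, column 2: row 2 has {A,C,E}; column 2 has {A,D,E}; that leaves B.
At row 3, column 1: row 3 has {B,C,D,E}; column 1 has {C}; that leaves A.
At row 5, column 1: row 5 has {A,B,C,D}; column 1 has {A,C}; that leaves E.
At row 1, column 1: row 1 has {A,D,E}; column 1 has {A,C,E}; that leaves B.
At row 1, column 2: row 1 has {A,B,D,E}; column 2 has {A,B,D,E}; that leaves C.
At row 2, column 1: row 2 has {A,B,C,E}; column 1 has {A,B,C,E}; that leaves D.

B C A D E / D B E A C / A D C E B / C E D B A / E A B C D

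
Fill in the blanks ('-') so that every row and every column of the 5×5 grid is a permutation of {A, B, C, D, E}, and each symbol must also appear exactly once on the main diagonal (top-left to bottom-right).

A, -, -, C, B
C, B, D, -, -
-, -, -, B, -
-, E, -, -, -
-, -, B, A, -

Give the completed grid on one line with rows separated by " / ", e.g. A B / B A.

(r1,c2) = D
(r1,c3) = E
(r2,c4) = E
(r2,c5) = A
(r3,c3) = C
(r4,c3) = A
(r4,c4) = D
(r4,c5) = C
(r5,c2) = C
(r5,c5) = E
(r3,c2) = A
(r3,c5) = D
(r4,c1) = B
(r5,c1) = D
(r3,c1) = E

A D E C B / C B D E A / E A C B D / B E A D C / D C B A E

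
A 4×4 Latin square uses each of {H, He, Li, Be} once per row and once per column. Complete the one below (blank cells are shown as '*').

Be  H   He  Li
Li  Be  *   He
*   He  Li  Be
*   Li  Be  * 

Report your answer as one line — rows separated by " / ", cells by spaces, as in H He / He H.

Be H He Li / Li Be H He / H He Li Be / He Li Be H

Cell (r2,c3): row 2 has {He,Li,Be}; column 3 has {He,Li,Be} → H.
Cell (r3,c1): row 3 has {He,Li,Be}; column 1 has {Li,Be} → H.
Cell (r4,c1): row 4 has {Li,Be}; column 1 has {H,Li,Be} → He.
Cell (r4,c4): row 4 has {He,Li,Be}; column 4 has {He,Li,Be} → H.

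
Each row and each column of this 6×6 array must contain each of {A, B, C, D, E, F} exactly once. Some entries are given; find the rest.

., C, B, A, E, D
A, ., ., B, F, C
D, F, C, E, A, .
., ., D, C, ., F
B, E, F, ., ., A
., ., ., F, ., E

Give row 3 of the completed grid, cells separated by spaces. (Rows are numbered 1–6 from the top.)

D F C E A B

(r1,c1) = F
(r2,c2) = D
(r2,c3) = E
(r3,c6) = B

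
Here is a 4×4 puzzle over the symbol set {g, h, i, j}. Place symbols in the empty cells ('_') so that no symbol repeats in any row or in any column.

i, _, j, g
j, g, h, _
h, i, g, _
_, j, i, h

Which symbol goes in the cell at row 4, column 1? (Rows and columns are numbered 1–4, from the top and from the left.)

At row 1, column 2: row 1 has {g,i,j}; column 2 has {g,i,j}; that leaves h.
At row 2, column 4: row 2 has {g,h,j}; column 4 has {g,h}; that leaves i.
At row 3, column 4: row 3 has {g,h,i}; column 4 has {g,h,i}; that leaves j.
At row 4, column 1: row 4 has {h,i,j}; column 1 has {h,i,j}; that leaves g.

g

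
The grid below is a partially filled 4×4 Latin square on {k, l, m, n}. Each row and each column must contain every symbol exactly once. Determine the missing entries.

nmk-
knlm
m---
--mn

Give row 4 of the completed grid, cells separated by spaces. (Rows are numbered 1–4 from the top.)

(r1,c4) = l
(r3,c3) = n
(r3,c4) = k
(r4,c1) = l
(r4,c2) = k

l k m n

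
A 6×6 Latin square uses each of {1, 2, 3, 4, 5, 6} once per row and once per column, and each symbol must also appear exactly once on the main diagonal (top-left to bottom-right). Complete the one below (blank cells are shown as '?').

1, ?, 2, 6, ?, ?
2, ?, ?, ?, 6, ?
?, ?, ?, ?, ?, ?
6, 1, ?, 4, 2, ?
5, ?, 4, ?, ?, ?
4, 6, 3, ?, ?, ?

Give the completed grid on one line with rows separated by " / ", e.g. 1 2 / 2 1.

1 3 2 6 4 5 / 2 5 1 3 6 4 / 3 4 6 2 5 1 / 6 1 5 4 2 3 / 5 2 4 1 3 6 / 4 6 3 5 1 2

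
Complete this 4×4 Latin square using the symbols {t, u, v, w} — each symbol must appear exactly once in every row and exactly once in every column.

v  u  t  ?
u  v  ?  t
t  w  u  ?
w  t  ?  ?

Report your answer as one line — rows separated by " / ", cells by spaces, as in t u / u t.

(r1,c4): row 1 has {t,u,v}; column 4 has {t}, so it must be w.
(r2,c3): row 2 has {t,u,v}; column 3 has {t,u}, so it must be w.
(r3,c4): row 3 has {t,u,w}; column 4 has {t,w}, so it must be v.
(r4,c3): row 4 has {t,w}; column 3 has {t,u,w}, so it must be v.
(r4,c4): row 4 has {t,v,w}; column 4 has {t,v,w}, so it must be u.

v u t w / u v w t / t w u v / w t v u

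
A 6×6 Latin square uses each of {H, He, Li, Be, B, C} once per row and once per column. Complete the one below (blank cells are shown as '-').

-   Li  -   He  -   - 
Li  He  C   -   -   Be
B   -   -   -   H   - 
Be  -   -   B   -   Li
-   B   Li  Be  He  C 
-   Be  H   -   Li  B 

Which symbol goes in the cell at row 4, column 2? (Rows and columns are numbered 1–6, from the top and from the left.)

Cell (r1,c6): row 1 has {He,Li}; column 6 has {Li,Be,B,C} → H.
Cell (r2,c4): row 2 has {He,Li,Be,C}; column 4 has {He,Be,B} → H.
Cell (r2,c5): row 2 has {H,He,Li,Be,C}; column 5 has {H,He,Li} → B.
Cell (r3,c2): row 3 has {H,B}; column 2 has {He,Li,Be,B} → C.
Cell (r3,c4): row 3 has {H,B,C}; column 4 has {H,He,Be,B} → Li.
Cell (r3,c6): row 3 has {H,Li,B,C}; column 6 has {H,Li,Be,B,C} → He.
Cell (r4,c2): row 4 has {Li,Be,B}; column 2 has {He,Li,Be,B,C} → H.

H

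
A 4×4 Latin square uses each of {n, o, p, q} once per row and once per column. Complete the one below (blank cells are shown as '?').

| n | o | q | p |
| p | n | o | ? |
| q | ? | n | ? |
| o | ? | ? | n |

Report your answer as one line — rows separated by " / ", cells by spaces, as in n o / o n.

n o q p / p n o q / q p n o / o q p n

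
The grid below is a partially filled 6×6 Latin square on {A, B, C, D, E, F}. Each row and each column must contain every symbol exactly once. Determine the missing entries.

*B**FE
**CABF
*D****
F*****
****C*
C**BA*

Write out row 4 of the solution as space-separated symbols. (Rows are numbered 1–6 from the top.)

F C B E D A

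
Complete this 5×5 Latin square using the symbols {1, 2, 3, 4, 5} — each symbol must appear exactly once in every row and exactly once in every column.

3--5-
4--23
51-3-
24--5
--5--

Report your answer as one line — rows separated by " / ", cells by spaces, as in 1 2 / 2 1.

3 2 4 5 1 / 4 5 1 2 3 / 5 1 2 3 4 / 2 4 3 1 5 / 1 3 5 4 2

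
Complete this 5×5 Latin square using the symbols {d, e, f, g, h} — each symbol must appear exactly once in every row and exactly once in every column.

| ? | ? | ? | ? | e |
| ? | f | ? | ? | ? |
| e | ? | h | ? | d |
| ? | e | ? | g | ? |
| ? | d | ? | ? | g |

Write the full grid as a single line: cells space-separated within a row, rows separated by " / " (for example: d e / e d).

g h f d e / d f g e h / e g h f d / h e d g f / f d e h g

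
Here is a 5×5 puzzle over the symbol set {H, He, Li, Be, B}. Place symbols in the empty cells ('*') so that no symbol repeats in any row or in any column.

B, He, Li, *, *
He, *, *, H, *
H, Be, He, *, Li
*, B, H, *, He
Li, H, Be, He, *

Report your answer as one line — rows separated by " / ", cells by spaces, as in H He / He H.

Cell (r1,c4): row 1 has {He,Li,B}; column 4 has {H,He} → Be.
Cell (r1,c5): row 1 has {He,Li,Be,B}; column 5 has {He,Li} → H.
Cell (r2,c2): row 2 has {H,He}; column 2 has {H,He,Be,B} → Li.
Cell (r2,c3): row 2 has {H,He,Li}; column 3 has {H,He,Li,Be} → B.
Cell (r2,c5): row 2 has {H,He,Li,B}; column 5 has {H,He,Li} → Be.
Cell (r3,c4): row 3 has {H,He,Li,Be}; column 4 has {H,He,Be} → B.
Cell (r4,c1): row 4 has {H,He,B}; column 1 has {H,He,Li,B} → Be.
Cell (r4,c4): row 4 has {H,He,Be,B}; column 4 has {H,He,Be,B} → Li.
Cell (r5,c5): row 5 has {H,He,Li,Be}; column 5 has {H,He,Li,Be} → B.

B He Li Be H / He Li B H Be / H Be He B Li / Be B H Li He / Li H Be He B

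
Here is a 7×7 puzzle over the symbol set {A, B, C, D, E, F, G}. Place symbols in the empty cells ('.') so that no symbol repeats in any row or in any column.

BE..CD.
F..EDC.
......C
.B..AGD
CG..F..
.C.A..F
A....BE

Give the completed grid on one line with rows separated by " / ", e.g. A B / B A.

B E F G C D A / F A B E D C G / G D A B E F C / E B C F A G D / C G E D F A B / D C G A B E F / A F D C G B E

(r2,c2) = A
(r4,c1) = E
(r6,c6) = E
(r7,c5) = G
(r5,c6) = A
(r5,c7) = B
(r6,c5) = B
(r2,c7) = G
(r3,c5) = E
(r3,c6) = F
(r5,c4) = D
(r1,c7) = A
(r2,c3) = B
(r3,c2) = D
(r5,c3) = E
(r7,c2) = F
(r7,c4) = C
(r3,c1) = G
(r3,c3) = A
(r3,c4) = B
(r4,c4) = F
(r6,c1) = D
(r6,c3) = G
(r7,c3) = D
(r1,c3) = F
(r1,c4) = G
(r4,c3) = C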